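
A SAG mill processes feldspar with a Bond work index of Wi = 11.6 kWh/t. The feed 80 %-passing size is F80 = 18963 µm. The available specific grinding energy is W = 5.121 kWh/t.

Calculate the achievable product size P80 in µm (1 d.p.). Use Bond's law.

W = 10 Wi (P80^-0.5 − F80^-0.5)
P80^(−½) = W/(10 Wi) + F80^(−½)
  = 5.1210/(10·11.6) + 1/√18963 = 0.044147 + 0.007262 = 0.051408
P80 = (1/0.051408)² = 19.4521² = 378.38 µm

P80 = 378.4 µm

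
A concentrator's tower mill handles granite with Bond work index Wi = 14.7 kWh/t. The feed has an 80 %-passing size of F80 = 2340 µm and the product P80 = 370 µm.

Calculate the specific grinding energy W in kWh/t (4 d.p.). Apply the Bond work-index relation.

W = 4.6033 kWh/t

W_Bond = 10·Wi·(1/√P₈₀ − 1/√F₈₀)
1/√370 = 0.051988;  1/√2340 = 0.020672
W = 10·14.7·(0.051988 − 0.020672) = 4.6033 kWh/t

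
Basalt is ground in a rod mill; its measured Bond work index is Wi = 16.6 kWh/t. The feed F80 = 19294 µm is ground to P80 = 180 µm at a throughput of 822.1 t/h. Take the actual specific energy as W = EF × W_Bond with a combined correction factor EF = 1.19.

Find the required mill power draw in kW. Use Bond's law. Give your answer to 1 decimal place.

P = 10935.3 kW

Bond: W = 10·Wi·(1/√P80 − 1/√F80)
W = 10·16.6·(1/√180 − 1/√19294) = 10·16.6·(0.067336) = 11.1778 kWh/t
W_actual = 1.19 × 11.1778 = 13.3016 kWh/t
P_mill = W·ṁ = 13.3016·822.1 = 10935.3 kW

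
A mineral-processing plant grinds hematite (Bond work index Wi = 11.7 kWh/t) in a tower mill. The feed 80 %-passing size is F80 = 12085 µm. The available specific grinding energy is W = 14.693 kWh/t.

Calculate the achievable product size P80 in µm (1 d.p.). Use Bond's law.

P80 = 55.1 µm

W = 10·Wi·(P80^(-½) − F80^(-½))
P80^-0.5 = F80^-0.5 + W/(10 Wi)
  = 14.6930/(10·11.7) + 1/√12085 = 0.125581 + 0.009097 = 0.134678
P80 = (1/0.134678)² = 7.4251² = 55.13 µm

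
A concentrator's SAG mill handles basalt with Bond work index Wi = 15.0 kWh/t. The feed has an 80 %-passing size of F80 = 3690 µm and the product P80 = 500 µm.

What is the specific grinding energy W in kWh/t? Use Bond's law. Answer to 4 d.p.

W = 10 Wi (P80^-0.5 − F80^-0.5)
1/√500 = 0.044721;  1/√3690 = 0.016462
W = 10·15.0·(0.044721 − 0.016462) = 4.2389 kWh/t

W = 4.2389 kWh/t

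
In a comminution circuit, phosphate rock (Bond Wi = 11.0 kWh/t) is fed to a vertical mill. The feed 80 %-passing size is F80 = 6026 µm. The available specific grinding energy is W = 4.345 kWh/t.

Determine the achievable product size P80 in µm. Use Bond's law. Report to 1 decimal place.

P80 = 364.4 µm

W = 10 Wi / √P80 − 10 Wi / √F80
P80^(−½) = W/(10 Wi) + F80^(−½)
  = 4.3450/(10·11.0) + 1/√6026 = 0.039500 + 0.012882 = 0.052382
P80 = (1/0.052382)² = 19.0905² = 364.45 µm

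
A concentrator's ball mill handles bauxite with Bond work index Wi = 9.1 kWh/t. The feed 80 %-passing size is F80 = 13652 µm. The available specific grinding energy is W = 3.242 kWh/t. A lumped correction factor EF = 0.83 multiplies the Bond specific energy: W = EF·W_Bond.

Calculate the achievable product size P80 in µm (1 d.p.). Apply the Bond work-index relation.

W = 10 Wi / √P80 − 10 Wi / √F80
W_Bond = W / EF = 3.242 / 0.83 = 3.9060 kWh/t
P80^(−½) = W_Bond/(10 Wi) + F80^(−½)
  = 3.9060/(10·9.1) + 1/√13652 = 0.042923 + 0.008559 = 0.051482
P80 = (1/0.051482)² = 19.4243² = 377.30 µm

P80 = 377.3 µm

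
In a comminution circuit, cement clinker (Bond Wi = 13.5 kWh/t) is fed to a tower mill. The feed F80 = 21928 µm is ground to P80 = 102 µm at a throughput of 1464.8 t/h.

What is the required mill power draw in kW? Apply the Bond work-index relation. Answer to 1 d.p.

P = 18244.6 kW

W_Bond = 10·Wi·(1/√P₈₀ − 1/√F₈₀)
W = 10·13.5·(1/√102 − 1/√21928) = 10·13.5·(0.092262) = 12.4553 kWh/t
Mill draw = 12.4553 × 1464.8 = 18244.6 kW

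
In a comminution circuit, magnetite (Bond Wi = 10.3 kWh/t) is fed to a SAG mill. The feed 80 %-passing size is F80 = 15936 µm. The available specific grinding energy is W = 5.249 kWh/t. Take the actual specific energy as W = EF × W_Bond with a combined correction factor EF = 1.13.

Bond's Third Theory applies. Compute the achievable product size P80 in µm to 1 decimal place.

P80 = 355.7 µm

Bond:  W = 10 Wi (1/√P − 1/√F)
W_Bond = W / EF = 5.249 / 1.13 = 4.6451 kWh/t
P80^(−½) = W_Bond/(10 Wi) + F80^(−½)
  = 4.6451/(10·10.3) + 1/√15936 = 0.045098 + 0.007922 = 0.053020
P80 = (1/0.053020)² = 18.8608² = 355.73 µm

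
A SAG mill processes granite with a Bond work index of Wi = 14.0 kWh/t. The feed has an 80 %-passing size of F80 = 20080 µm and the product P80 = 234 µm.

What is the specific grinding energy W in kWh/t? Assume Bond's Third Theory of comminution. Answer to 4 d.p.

W = 8.1641 kWh/t

Bond: W = 10·Wi·(1/√P80 − 1/√F80)
1/√234 = 0.065372;  1/√20080 = 0.007057
W = 10·14.0·(0.065372 − 0.007057) = 8.1641 kWh/t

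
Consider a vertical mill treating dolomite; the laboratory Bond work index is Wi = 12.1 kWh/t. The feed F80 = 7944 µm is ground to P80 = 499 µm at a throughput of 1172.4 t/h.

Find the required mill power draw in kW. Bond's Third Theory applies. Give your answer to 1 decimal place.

P = 4758.9 kW

Bond: W = 10·Wi·(1/√P80 − 1/√F80)
W = 10·12.1·(1/√499 − 1/√7944) = 10·12.1·(0.033546) = 4.0591 kWh/t
Mill draw = 4.0591 × 1172.4 = 4758.9 kW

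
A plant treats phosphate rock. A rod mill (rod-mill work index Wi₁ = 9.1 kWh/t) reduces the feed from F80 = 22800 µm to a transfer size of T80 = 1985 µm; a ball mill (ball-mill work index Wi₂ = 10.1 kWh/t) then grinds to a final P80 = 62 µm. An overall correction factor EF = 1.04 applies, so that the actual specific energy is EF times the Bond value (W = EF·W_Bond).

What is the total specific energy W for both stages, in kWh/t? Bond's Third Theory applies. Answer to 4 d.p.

W = 12.4799 kWh/t

W = 10 Wi (1/√P80 − 1/√F80)  [Bond]
Stage 1 (22800→1985 µm, Wi₁=9.1): W₁ = 10·9.1·(0.022445 − 0.006623) = 1.4398 kWh/t
Stage 2 (1985→62 µm, Wi₂=10.1): W₂ = 10·10.1·(0.127000 − 0.022445) = 10.5601 kWh/t
W = W₁ + W₂ = 1.4398 + 10.5601 = 11.9999 kWh/t
Corrected W = EF·W_Bond = 1.04·11.9999 = 12.4799 kWh/t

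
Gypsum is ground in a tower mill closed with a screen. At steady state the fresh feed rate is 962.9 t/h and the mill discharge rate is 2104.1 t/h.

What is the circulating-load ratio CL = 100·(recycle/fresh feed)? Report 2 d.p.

CL = 118.52 %

M = F + R at steady state, so:
R = M − F = 2104.1 − 962.9 = 1141.2 t/h
CL = 100·R/F = 100·1141.2/962.9 = 118.52 %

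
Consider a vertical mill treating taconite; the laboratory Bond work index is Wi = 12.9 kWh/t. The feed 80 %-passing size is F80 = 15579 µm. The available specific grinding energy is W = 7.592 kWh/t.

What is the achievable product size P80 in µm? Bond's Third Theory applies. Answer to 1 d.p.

P80 = 223.7 µm

W = 10 Wi (1/√P80 − 1/√F80)  [Bond]
⇒ 1/√P80 = W/(10 Wi) + 1/√F80
  = 7.5920/(10·12.9) + 1/√15579 = 0.058853 + 0.008012 = 0.066865
P80 = (1/0.066865)² = 14.9556² = 223.67 µm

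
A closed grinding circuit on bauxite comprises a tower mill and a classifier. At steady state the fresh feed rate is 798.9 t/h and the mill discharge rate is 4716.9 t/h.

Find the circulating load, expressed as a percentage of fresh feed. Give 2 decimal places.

CL = 490.42 %

M = F + R at steady state, so:
R = M − F = 4716.9 − 798.9 = 3918.0 t/h
CL = 100·R/F = 100·3918.0/798.9 = 490.42 %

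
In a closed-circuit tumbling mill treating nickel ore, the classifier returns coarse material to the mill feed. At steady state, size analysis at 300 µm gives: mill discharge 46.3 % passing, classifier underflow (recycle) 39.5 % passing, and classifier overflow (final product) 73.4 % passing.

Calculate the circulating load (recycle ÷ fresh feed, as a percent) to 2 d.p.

Two-product formula at 300 µm:
(1+r)d = ru + o → r = (o−d)/(d−u)
r = (73.4 − 46.3)/(46.3 − 39.5) = 27.1/6.8 = 3.9853
CL = 100·r = 398.53 %

CL = 398.53 %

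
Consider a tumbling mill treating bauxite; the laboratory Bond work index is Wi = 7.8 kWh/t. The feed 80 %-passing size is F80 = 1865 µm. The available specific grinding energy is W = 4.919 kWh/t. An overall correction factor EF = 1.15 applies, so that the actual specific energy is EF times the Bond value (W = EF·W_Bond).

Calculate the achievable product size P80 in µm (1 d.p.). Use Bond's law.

Bond:  W = 10 Wi (1/√P − 1/√F)
W_Bond = W / EF = 4.919 / 1.15 = 4.2774 kWh/t
P80^(−½) = W_Bond/(10 Wi) + F80^(−½)
  = 4.2774/(10·7.8) + 1/√1865 = 0.054838 + 0.023156 = 0.077994
P80 = (1/0.077994)² = 12.8215² = 164.39 µm

P80 = 164.4 µm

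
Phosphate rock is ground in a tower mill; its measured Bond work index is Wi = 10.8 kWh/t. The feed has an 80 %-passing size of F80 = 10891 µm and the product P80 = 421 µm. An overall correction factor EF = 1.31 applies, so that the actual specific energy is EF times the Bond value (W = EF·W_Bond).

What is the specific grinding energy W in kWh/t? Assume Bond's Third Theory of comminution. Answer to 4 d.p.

W = 10·Wi·[P80^(−½) − F80^(−½)]
1/√421 = 0.048737;  1/√10891 = 0.009582
W = 10·10.8·(0.048737 − 0.009582) = 4.2287 kWh/t
Apply correction: 4.2287 × 1.31 = 5.5396 kWh/t

W = 5.5396 kWh/t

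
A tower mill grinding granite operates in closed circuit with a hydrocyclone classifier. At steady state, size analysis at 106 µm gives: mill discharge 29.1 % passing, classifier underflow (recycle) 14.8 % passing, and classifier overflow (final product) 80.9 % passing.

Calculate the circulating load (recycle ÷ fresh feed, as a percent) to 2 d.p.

Let r = R/F. Size balance at 106 µm:
Fd + Rd = Ru + Fo ⇒ R/F = (o−d)/(d−u)
r = (80.9 − 29.1)/(29.1 − 14.8) = 51.8/14.3 = 3.6224
CL = 100·r = 362.24 %

CL = 362.24 %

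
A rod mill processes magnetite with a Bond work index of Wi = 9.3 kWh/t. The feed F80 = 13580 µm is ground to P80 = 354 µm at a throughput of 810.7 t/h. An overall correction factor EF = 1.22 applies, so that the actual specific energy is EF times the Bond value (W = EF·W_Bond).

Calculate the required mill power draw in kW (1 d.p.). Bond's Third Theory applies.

P = 4099.5 kW

W = 10·Wi·(P80^(-½) − F80^(-½))
W = 10·9.3·(1/√354 − 1/√13580) = 10·9.3·(0.044568) = 4.1448 kWh/t
W_actual = 1.22 × 4.1448 = 5.0567 kWh/t
Power = W × throughput = 5.0567 kWh/t × 810.7 t/h = 4099.5 kW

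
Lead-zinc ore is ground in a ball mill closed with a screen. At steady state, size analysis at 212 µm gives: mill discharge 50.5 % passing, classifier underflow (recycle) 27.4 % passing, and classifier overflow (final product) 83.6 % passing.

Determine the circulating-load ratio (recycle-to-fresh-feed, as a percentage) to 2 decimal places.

CL = 143.29 %

Mass balance on the −212 µm fraction:
Fd + Rd = Ru + Fo ⇒ R/F = (o−d)/(d−u)
r = (83.6 − 50.5)/(50.5 − 27.4) = 33.1/23.1 = 1.4329
CL = 100·r = 143.29 %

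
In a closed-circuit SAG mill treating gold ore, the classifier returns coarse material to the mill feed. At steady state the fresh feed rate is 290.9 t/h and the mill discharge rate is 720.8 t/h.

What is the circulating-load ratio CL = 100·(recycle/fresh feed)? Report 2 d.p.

M = F + R at steady state, so:
R = M − F = 720.8 − 290.9 = 429.9 t/h
CL = 100·R/F = 100·429.9/290.9 = 147.78 %

CL = 147.78 %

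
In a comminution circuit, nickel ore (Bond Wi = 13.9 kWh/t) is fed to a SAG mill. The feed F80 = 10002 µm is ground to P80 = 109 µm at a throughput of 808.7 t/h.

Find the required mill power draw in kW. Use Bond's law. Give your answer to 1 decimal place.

W = 10·Wi·[P80^(−½) − F80^(−½)]
W = 10·13.9·(1/√109 − 1/√10002) = 10·13.9·(0.085784) = 11.9239 kWh/t
Power = W × throughput = 11.9239 kWh/t × 808.7 t/h = 9642.9 kW

P = 9642.9 kW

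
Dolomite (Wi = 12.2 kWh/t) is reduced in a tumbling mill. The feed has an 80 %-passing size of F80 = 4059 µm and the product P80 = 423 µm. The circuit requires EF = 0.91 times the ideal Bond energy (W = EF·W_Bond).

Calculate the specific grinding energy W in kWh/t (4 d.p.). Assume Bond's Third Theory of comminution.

W = 3.6554 kWh/t

W = 10·Wi·(P80^(-½) − F80^(-½))
1/√423 = 0.048622;  1/√4059 = 0.015696
W = 10·12.2·(0.048622 − 0.015696) = 4.0169 kWh/t
With EF = 0.91: W = 4.0169·0.91 = 3.6554 kWh/t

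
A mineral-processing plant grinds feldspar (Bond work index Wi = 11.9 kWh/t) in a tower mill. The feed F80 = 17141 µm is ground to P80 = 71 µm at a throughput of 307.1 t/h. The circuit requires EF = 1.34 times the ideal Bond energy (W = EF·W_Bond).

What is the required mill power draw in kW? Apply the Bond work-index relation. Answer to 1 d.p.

P = 5437.7 kW

W = 10·Wi·[P80^(−½) − F80^(−½)]
W = 10·11.9·(1/√71 − 1/√17141) = 10·11.9·(0.111040) = 13.2138 kWh/t
W_actual = 1.34 × 13.2138 = 17.7065 kWh/t
P_mill = W·ṁ = 17.7065·307.1 = 5437.7 kW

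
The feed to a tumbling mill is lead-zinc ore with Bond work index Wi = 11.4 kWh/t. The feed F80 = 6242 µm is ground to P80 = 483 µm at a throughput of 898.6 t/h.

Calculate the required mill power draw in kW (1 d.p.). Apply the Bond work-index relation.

P = 3364.6 kW

W = 10 Wi (P80^-0.5 − F80^-0.5)
W = 10·11.4·(1/√483 − 1/√6242) = 10·11.4·(0.032844) = 3.7443 kWh/t
P_mill = W·ṁ = 3.7443·898.6 = 3364.6 kW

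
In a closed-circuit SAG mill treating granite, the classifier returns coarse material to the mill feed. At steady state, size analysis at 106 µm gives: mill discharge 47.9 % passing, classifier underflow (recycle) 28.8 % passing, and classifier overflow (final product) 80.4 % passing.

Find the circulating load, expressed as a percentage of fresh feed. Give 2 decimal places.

Let r = R/F. Size balance at 106 µm:
(1+r)d = ru + o → r = (o−d)/(d−u)
r = (80.4 − 47.9)/(47.9 − 28.8) = 32.5/19.1 = 1.7016
CL = 100·r = 170.16 %

CL = 170.16 %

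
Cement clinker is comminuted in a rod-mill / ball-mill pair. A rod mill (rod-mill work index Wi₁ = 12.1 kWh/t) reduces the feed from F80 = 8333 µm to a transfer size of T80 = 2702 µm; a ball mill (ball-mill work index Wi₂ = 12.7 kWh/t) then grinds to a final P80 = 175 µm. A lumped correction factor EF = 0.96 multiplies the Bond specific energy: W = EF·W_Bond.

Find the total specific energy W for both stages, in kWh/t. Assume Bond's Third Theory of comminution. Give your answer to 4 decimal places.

W = 10 Wi / √P80 − 10 Wi / √F80
Stage 1 (8333→2702 µm, Wi₁=12.1): W₁ = 10·12.1·(0.019238 − 0.010955) = 1.0023 kWh/t
Stage 2 (2702→175 µm, Wi₂=12.7): W₂ = 10·12.7·(0.075593 − 0.019238) = 7.1571 kWh/t
W = W₁ + W₂ = 1.0023 + 7.1571 = 8.1594 kWh/t
Apply correction: 8.1594 × 0.96 = 7.8330 kWh/t

W = 7.8330 kWh/t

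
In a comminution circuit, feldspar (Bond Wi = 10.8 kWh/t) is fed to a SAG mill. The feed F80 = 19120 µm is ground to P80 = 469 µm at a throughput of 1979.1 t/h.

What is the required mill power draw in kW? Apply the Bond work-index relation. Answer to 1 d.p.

W = 10 Wi (P80^-0.5 − F80^-0.5)
W = 10·10.8·(1/√469 − 1/√19120) = 10·10.8·(0.038944) = 4.2059 kWh/t
P_mill = W·ṁ = 4.2059·1979.1 = 8323.9 kW

P = 8323.9 kW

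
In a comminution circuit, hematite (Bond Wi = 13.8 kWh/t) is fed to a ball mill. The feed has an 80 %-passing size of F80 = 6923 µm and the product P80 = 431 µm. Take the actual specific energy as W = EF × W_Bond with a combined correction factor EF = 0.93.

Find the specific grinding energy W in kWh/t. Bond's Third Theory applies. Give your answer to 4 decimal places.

W = 4.6395 kWh/t

Bond: W = 10·Wi·(1/√P80 − 1/√F80)
1/√431 = 0.048168;  1/√6923 = 0.012019
W = 10·13.8·(0.048168 − 0.012019) = 4.9887 kWh/t
With EF = 0.93: W = 4.9887·0.93 = 4.6395 kWh/t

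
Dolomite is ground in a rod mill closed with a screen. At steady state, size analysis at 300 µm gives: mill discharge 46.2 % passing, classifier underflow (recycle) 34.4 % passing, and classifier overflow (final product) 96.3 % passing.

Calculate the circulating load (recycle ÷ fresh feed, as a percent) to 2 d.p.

Mass balance on the −300 µm fraction:
Fd + Rd = Ru + Fo ⇒ R/F = (o−d)/(d−u)
r = (96.3 − 46.2)/(46.2 − 34.4) = 50.1/11.8 = 4.2458
CL = 100·r = 424.58 %

CL = 424.58 %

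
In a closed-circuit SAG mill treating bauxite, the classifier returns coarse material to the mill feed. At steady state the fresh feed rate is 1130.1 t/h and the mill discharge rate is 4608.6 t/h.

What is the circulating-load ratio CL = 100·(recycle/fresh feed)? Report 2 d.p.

Discharge = new feed + return, hence
R = M − F = 4608.6 − 1130.1 = 3478.5 t/h
CL = 100·R/F = 100·3478.5/1130.1 = 307.80 %

CL = 307.80 %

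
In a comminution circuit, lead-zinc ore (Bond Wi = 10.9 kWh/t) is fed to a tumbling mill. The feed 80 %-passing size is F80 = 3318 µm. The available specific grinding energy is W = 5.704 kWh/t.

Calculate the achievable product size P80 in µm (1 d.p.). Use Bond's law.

W = 10 Wi / √P80 − 10 Wi / √F80
⇒ 1/√P80 = W/(10·Wi) + 1/√F80
  = 5.7040/(10·10.9) + 1/√3318 = 0.052330 + 0.017360 = 0.069691
P80 = (1/0.069691)² = 14.3491² = 205.90 µm

P80 = 205.9 µm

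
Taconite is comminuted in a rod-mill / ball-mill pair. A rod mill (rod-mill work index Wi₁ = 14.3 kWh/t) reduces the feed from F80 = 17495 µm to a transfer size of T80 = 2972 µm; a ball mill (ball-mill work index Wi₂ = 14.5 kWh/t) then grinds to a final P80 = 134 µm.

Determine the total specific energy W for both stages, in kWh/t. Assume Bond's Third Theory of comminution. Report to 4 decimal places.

W = 11.4083 kWh/t

W = 10 Wi (1/√P80 − 1/√F80)  [Bond]
Stage 1 (17495→2972 µm, Wi₁=14.3): W₁ = 10·14.3·(0.018343 − 0.007560) = 1.5419 kWh/t
Stage 2 (2972→134 µm, Wi₂=14.5): W₂ = 10·14.5·(0.086387 − 0.018343) = 9.8663 kWh/t
W = W₁ + W₂ = 1.5419 + 9.8663 = 11.4083 kWh/t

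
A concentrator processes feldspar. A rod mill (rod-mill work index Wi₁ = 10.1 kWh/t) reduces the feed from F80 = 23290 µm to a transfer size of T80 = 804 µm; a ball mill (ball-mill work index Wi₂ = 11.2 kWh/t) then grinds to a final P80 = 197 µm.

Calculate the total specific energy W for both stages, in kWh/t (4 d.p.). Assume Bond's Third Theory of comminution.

W = 6.9299 kWh/t

Bond: W = 10·Wi·(1/√P80 − 1/√F80)
Stage 1 (23290→804 µm, Wi₁=10.1): W₁ = 10·10.1·(0.035267 − 0.006553) = 2.9002 kWh/t
Stage 2 (804→197 µm, Wi₂=11.2): W₂ = 10·11.2·(0.071247 − 0.035267) = 4.0297 kWh/t
W = W₁ + W₂ = 2.9002 + 4.0297 = 6.9299 kWh/t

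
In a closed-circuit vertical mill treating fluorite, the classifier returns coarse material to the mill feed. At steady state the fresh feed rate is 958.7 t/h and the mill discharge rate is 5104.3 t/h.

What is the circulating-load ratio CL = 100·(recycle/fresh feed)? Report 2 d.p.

M = F + R at steady state, so:
R = M − F = 5104.3 − 958.7 = 4145.6 t/h
CL = 100·R/F = 100·4145.6/958.7 = 432.42 %

CL = 432.42 %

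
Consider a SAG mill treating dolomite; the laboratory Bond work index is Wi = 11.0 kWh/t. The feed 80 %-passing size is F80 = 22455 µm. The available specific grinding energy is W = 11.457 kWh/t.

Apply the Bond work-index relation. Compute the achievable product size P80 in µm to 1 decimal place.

Bond:  W = 10 Wi (1/√P − 1/√F)
1/√P80 = 1/√F80 + W/(10·Wi)
  = 11.4570/(10·11.0) + 1/√22455 = 0.104155 + 0.006673 = 0.110828
P80 = (1/0.110828)² = 9.0230² = 81.41 µm

P80 = 81.4 µm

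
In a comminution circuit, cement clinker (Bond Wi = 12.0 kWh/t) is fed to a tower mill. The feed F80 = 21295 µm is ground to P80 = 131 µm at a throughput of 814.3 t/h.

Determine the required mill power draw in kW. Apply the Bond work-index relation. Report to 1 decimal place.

P = 7867.9 kW

Bond: W = 10·Wi·(1/√P80 − 1/√F80)
W = 10·12.0·(1/√131 − 1/√21295) = 10·12.0·(0.080518) = 9.6621 kWh/t
Power = W × throughput = 9.6621 kWh/t × 814.3 t/h = 7867.9 kW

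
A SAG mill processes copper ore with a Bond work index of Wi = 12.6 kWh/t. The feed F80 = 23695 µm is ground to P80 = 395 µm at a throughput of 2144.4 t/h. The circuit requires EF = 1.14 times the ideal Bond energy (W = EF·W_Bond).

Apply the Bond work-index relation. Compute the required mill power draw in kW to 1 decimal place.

W = 10 Wi (1/√P80 − 1/√F80)  [Bond]
W = 10·12.6·(1/√395 − 1/√23695) = 10·12.6·(0.043819) = 5.5212 kWh/t
Apply correction: 5.5212 × 1.14 = 6.2942 kWh/t
Power = W × throughput = 6.2942 kWh/t × 2144.4 t/h = 13497.2 kW

P = 13497.2 kW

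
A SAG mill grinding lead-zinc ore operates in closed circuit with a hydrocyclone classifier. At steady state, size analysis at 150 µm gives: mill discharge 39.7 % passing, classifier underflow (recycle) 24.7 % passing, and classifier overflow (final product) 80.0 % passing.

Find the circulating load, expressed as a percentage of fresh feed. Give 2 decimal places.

Mass balance on the −150 µm fraction:
Fd + Rd = Ru + Fo ⇒ R/F = (o−d)/(d−u)
r = (80.0 − 39.7)/(39.7 − 24.7) = 40.3/15.0 = 2.6867
CL = 100·r = 268.67 %

CL = 268.67 %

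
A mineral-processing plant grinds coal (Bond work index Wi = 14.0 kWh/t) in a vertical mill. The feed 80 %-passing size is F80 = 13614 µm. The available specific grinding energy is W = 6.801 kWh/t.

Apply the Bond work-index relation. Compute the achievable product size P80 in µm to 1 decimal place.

P80 = 306.2 µm

W = 10 Wi (1/√P80 − 1/√F80)  [Bond]
P80^(−½) = W/(10 Wi) + F80^(−½)
  = 6.8010/(10·14.0) + 1/√13614 = 0.048579 + 0.008571 = 0.057149
P80 = (1/0.057149)² = 17.4981² = 306.18 µm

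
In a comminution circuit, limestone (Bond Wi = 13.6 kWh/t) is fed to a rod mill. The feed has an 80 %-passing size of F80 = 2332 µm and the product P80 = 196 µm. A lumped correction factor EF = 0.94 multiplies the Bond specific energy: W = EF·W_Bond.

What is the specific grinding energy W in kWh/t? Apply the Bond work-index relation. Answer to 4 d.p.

W = 10 Wi (1/√P80 − 1/√F80)  [Bond]
1/√196 = 0.071429;  1/√2332 = 0.020708
W = 10·13.6·(0.071429 − 0.020708) = 6.8980 kWh/t
W_actual = 0.94 × 6.8980 = 6.4841 kWh/t

W = 6.4841 kWh/t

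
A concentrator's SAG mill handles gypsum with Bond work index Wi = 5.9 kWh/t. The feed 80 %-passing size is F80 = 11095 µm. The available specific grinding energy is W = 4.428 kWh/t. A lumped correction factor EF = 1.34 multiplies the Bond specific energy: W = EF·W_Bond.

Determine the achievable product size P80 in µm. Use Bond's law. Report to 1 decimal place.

P80 = 233.1 µm

W = 10·Wi·[P80^(−½) − F80^(−½)]
W_Bond = W / EF = 4.428 / 1.34 = 3.3045 kWh/t
P80^-0.5 = F80^-0.5 + W_Bond/(10 Wi)
  = 3.3045/(10·5.9) + 1/√11095 = 0.056008 + 0.009494 = 0.065502
P80 = (1/0.065502)² = 15.2668² = 233.07 µm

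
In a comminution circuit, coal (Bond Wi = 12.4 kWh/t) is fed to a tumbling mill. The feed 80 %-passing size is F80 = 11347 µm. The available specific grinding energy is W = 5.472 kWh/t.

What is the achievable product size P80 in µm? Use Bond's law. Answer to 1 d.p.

W = 10 Wi (1/√P80 − 1/√F80)  [Bond]
⇒ 1/√P80 = W/(10·Wi) + 1/√F80
  = 5.4720/(10·12.4) + 1/√11347 = 0.044129 + 0.009388 = 0.053517
P80 = (1/0.053517)² = 18.6857² = 349.16 µm

P80 = 349.2 µm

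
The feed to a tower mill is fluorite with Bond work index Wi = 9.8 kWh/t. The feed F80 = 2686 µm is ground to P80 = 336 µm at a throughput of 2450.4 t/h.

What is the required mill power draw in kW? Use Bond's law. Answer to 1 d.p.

P = 8467.2 kW

W = 10·Wi·[P80^(−½) − F80^(−½)]
W = 10·9.8·(1/√336 − 1/√2686) = 10·9.8·(0.035259) = 3.4554 kWh/t
P_mill = W·ṁ = 3.4554·2450.4 = 8467.2 kW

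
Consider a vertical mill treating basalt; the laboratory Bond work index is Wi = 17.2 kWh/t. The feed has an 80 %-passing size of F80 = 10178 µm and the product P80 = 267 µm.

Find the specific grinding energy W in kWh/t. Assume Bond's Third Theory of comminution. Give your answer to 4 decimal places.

W = 10 Wi (P80^-0.5 − F80^-0.5)
1/√267 = 0.061199;  1/√10178 = 0.009912
W = 10·17.2·(0.061199 − 0.009912) = 8.8213 kWh/t

W = 8.8213 kWh/t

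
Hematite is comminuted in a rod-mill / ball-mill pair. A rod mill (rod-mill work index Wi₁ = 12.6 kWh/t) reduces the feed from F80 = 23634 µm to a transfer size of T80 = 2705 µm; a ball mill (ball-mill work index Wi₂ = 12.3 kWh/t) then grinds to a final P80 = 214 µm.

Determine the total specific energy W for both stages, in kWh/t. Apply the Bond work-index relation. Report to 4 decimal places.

W = 10 Wi (1/√P80 − 1/√F80)  [Bond]
Stage 1 (23634→2705 µm, Wi₁=12.6): W₁ = 10·12.6·(0.019227 − 0.006505) = 1.6030 kWh/t
Stage 2 (2705→214 µm, Wi₂=12.3): W₂ = 10·12.3·(0.068359 − 0.019227) = 6.0432 kWh/t
W = W₁ + W₂ = 1.6030 + 6.0432 = 7.6462 kWh/t

W = 7.6462 kWh/t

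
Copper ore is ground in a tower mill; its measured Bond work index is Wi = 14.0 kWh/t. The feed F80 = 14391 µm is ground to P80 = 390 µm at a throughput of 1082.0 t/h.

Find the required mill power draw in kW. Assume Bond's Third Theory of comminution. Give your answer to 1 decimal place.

P = 6407.8 kW

W = 10 Wi (1/√P80 − 1/√F80)  [Bond]
W = 10·14.0·(1/√390 − 1/√14391) = 10·14.0·(0.042301) = 5.9221 kWh/t
P = W·T = 5.9221·1082.0 = 6407.8 kW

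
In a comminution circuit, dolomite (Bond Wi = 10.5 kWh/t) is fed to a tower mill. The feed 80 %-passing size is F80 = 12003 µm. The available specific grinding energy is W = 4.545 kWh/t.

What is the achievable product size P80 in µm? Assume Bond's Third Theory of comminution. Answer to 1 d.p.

Bond: W = 10·Wi·(1/√P80 − 1/√F80)
⇒ 1/√P80 = W/(10·Wi) + 1/√F80
  = 4.5450/(10·10.5) + 1/√12003 = 0.043286 + 0.009128 = 0.052413
P80 = (1/0.052413)² = 19.0791² = 364.01 µm

P80 = 364.0 µm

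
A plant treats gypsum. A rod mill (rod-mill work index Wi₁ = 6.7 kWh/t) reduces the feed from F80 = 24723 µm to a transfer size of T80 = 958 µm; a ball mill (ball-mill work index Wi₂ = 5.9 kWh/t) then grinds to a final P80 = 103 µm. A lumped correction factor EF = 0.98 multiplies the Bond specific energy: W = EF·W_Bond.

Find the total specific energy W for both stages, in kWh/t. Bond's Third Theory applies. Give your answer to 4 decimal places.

W = 5.5329 kWh/t

W = 10 Wi (1/√P80 − 1/√F80)  [Bond]
Stage 1 (24723→958 µm, Wi₁=6.7): W₁ = 10·6.7·(0.032309 − 0.006360) = 1.7386 kWh/t
Stage 2 (958→103 µm, Wi₂=5.9): W₂ = 10·5.9·(0.098533 − 0.032309) = 3.9072 kWh/t
W = W₁ + W₂ = 1.7386 + 3.9072 = 5.6458 kWh/t
Corrected W = EF·W_Bond = 0.98·5.6458 = 5.5329 kWh/t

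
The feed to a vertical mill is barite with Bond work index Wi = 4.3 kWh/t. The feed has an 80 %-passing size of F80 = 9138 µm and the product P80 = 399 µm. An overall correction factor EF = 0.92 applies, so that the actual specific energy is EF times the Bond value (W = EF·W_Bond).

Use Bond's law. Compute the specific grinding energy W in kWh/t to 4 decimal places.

W = 10·Wi·(P80^(-½) − F80^(-½))
1/√399 = 0.050063;  1/√9138 = 0.010461
W = 10·4.3·(0.050063 − 0.010461) = 1.7029 kWh/t
Apply correction: 1.7029 × 0.92 = 1.5666 kWh/t

W = 1.5666 kWh/t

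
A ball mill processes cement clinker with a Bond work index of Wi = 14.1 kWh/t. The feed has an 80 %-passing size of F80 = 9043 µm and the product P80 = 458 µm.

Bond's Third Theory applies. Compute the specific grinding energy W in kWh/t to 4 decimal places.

W = 10·Wi·(P80^(-½) − F80^(-½))
1/√458 = 0.046727;  1/√9043 = 0.010516
W = 10·14.1·(0.046727 − 0.010516) = 5.1058 kWh/t

W = 5.1058 kWh/t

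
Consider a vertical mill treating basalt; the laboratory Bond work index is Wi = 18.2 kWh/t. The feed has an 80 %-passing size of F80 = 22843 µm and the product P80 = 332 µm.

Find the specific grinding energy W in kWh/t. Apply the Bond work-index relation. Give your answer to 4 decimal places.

W = 8.7844 kWh/t

W_Bond = 10·Wi·(1/√P₈₀ − 1/√F₈₀)
1/√332 = 0.054882;  1/√22843 = 0.006616
W = 10·18.2·(0.054882 − 0.006616) = 8.7844 kWh/t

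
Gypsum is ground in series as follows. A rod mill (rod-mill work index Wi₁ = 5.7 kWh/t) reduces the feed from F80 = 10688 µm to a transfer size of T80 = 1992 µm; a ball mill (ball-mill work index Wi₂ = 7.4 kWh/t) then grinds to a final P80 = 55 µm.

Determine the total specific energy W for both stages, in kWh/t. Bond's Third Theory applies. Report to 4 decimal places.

W = 9.0459 kWh/t

W = 10 Wi (1/√P80 − 1/√F80)  [Bond]
Stage 1 (10688→1992 µm, Wi₁=5.7): W₁ = 10·5.7·(0.022406 − 0.009673) = 0.7258 kWh/t
Stage 2 (1992→55 µm, Wi₂=7.4): W₂ = 10·7.4·(0.134840 − 0.022406) = 8.3201 kWh/t
W = W₁ + W₂ = 0.7258 + 8.3201 = 9.0459 kWh/t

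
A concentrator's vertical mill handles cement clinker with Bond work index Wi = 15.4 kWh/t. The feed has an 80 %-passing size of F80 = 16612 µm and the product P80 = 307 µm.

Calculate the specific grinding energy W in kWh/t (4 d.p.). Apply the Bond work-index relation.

W = 10 Wi / √P80 − 10 Wi / √F80
1/√307 = 0.057073;  1/√16612 = 0.007759
W = 10·15.4·(0.057073 − 0.007759) = 7.5944 kWh/t

W = 7.5944 kWh/t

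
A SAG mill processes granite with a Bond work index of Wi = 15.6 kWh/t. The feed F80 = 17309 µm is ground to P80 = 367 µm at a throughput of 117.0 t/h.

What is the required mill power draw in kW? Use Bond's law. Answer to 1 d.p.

P = 814.0 kW

W_Bond = 10·Wi·(1/√P₈₀ − 1/√F₈₀)
W = 10·15.6·(1/√367 − 1/√17309) = 10·15.6·(0.044599) = 6.9574 kWh/t
P_mill = W·ṁ = 6.9574·117.0 = 814.0 kW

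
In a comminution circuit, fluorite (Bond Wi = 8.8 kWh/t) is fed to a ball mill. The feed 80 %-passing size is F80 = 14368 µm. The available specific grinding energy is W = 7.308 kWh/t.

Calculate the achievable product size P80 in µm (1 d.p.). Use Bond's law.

P80 = 119.7 µm

W = 10 Wi (1/√P80 − 1/√F80)  [Bond]
P80^(−½) = W/(10 Wi) + F80^(−½)
  = 7.3080/(10·8.8) + 1/√14368 = 0.083045 + 0.008343 = 0.091388
P80 = (1/0.091388)² = 10.9423² = 119.73 µm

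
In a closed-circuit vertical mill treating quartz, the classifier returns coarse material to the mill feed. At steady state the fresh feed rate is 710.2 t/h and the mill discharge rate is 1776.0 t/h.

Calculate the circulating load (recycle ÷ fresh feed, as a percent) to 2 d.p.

CL = 150.07 %

Steady state: M = F + R.
R = M − F = 1776.0 − 710.2 = 1065.8 t/h
CL = 100·R/F = 100·1065.8/710.2 = 150.07 %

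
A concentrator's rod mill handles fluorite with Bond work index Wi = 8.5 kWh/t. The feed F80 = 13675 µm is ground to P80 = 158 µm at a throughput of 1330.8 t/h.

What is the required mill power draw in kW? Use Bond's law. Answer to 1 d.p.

P = 8031.9 kW

W = 10 Wi (P80^-0.5 − F80^-0.5)
W = 10·8.5·(1/√158 − 1/√13675) = 10·8.5·(0.071004) = 6.0354 kWh/t
Power = W × throughput = 6.0354 kWh/t × 1330.8 t/h = 8031.9 kW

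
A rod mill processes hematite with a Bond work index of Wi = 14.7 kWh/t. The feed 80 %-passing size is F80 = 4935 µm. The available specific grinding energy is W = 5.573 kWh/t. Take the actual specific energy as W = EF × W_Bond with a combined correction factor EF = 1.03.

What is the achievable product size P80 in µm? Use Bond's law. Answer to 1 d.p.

P80 = 383.8 µm

Bond:  W = 10 Wi (1/√P − 1/√F)
W_Bond = W / EF = 5.573 / 1.03 = 5.4107 kWh/t
P80^(−½) = W_Bond/(10 Wi) + F80^(−½)
  = 5.4107/(10·14.7) + 1/√4935 = 0.036807 + 0.014235 = 0.051042
P80 = (1/0.051042)² = 19.5916² = 383.83 µm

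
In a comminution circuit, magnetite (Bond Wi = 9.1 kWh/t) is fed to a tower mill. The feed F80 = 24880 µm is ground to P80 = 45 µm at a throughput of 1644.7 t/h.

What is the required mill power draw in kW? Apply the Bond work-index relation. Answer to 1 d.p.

W = 10 Wi / √P80 − 10 Wi / √F80
W = 10·9.1·(1/√45 − 1/√24880) = 10·9.1·(0.142731) = 12.9886 kWh/t
P_mill = W·ṁ = 12.9886·1644.7 = 21362.3 kW

P = 21362.3 kW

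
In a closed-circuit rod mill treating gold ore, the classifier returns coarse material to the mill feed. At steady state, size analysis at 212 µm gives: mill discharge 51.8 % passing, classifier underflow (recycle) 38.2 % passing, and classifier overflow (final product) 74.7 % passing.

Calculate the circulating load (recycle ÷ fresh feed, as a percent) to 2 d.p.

CL = 168.38 %

Classifier node, passing 212 µm:
r = (o − d)/(d − u)
r = (74.7 − 51.8)/(51.8 − 38.2) = 22.9/13.6 = 1.6838
CL = 100·r = 168.38 %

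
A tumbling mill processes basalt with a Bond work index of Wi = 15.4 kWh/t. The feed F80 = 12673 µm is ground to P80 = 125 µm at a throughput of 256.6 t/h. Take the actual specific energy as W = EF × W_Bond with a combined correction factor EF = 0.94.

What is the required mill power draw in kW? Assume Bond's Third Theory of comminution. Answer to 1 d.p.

W = 10·Wi·[P80^(−½) − F80^(−½)]
W = 10·15.4·(1/√125 − 1/√12673) = 10·15.4·(0.080560) = 12.4062 kWh/t
With EF = 0.94: W = 12.4062·0.94 = 11.6618 kWh/t
Mill draw = 11.6618 × 256.6 = 2992.4 kW

P = 2992.4 kW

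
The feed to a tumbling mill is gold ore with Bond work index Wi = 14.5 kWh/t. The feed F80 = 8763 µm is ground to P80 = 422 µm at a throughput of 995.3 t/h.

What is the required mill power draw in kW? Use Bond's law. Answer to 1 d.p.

W = 10 Wi / √P80 − 10 Wi / √F80
W = 10·14.5·(1/√422 − 1/√8763) = 10·14.5·(0.037997) = 5.5095 kWh/t
Power = W × throughput = 5.5095 kWh/t × 995.3 t/h = 5483.6 kW

P = 5483.6 kW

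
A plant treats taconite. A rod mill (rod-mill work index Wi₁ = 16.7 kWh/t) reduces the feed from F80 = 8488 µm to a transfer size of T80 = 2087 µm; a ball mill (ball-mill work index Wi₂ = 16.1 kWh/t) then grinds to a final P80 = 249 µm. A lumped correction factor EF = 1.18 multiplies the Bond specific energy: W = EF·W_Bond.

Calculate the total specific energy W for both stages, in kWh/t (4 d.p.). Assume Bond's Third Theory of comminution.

Bond: W = 10·Wi·(1/√P80 − 1/√F80)
Stage 1 (8488→2087 µm, Wi₁=16.7): W₁ = 10·16.7·(0.021890 − 0.010854) = 1.8429 kWh/t
Stage 2 (2087→249 µm, Wi₂=16.1): W₂ = 10·16.1·(0.063372 − 0.021890) = 6.6787 kWh/t
W = W₁ + W₂ = 1.8429 + 6.6787 = 8.5216 kWh/t
W_actual = 1.18 × 8.5216 = 10.0555 kWh/t

W = 10.0555 kWh/t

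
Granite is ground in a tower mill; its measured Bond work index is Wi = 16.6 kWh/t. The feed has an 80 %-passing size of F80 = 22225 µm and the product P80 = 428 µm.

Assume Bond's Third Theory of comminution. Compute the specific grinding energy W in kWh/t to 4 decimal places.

W = 10 Wi / √P80 − 10 Wi / √F80
1/√428 = 0.048337;  1/√22225 = 0.006708
W = 10·16.6·(0.048337 − 0.006708) = 6.9104 kWh/t

W = 6.9104 kWh/t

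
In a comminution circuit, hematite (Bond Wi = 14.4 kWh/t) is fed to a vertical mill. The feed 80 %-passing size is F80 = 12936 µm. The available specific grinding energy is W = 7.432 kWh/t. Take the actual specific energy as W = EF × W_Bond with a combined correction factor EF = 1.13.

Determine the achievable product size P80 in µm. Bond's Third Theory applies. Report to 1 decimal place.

W = 10·Wi·(P80^(-½) − F80^(-½))
W_Bond = W / EF = 7.432 / 1.13 = 6.5770 kWh/t
P80^-0.5 = F80^-0.5 + W_Bond/(10 Wi)
  = 6.5770/(10·14.4) + 1/√12936 = 0.045674 + 0.008792 = 0.054466
P80 = (1/0.054466)² = 18.3601² = 337.09 µm

P80 = 337.1 µm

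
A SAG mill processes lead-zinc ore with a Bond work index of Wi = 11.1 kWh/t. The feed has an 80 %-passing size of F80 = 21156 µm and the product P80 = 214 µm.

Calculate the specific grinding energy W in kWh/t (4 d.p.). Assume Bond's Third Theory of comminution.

W_Bond = 10·Wi·(1/√P₈₀ − 1/√F₈₀)
1/√214 = 0.068359;  1/√21156 = 0.006875
W = 10·11.1·(0.068359 − 0.006875) = 6.8247 kWh/t

W = 6.8247 kWh/t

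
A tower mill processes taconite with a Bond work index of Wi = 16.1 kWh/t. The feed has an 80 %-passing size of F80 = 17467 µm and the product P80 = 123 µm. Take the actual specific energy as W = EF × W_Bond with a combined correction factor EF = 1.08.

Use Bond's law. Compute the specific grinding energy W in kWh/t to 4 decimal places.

W = 10 Wi / √P80 − 10 Wi / √F80
1/√123 = 0.090167;  1/√17467 = 0.007566
W = 10·16.1·(0.090167 − 0.007566) = 13.2987 kWh/t
W_actual = 1.08 × 13.2987 = 14.3626 kWh/t

W = 14.3626 kWh/t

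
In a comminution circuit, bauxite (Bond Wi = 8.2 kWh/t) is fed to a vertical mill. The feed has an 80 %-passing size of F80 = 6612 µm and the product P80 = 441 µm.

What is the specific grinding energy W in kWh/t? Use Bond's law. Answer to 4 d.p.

W = 2.8963 kWh/t

W = 10 Wi / √P80 − 10 Wi / √F80
1/√441 = 0.047619;  1/√6612 = 0.012298
W = 10·8.2·(0.047619 − 0.012298) = 2.8963 kWh/t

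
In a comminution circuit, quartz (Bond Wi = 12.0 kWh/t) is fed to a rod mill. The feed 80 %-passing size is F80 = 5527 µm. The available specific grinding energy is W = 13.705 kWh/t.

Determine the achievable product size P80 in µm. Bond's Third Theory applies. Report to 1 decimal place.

W = 10 Wi / √P80 − 10 Wi / √F80
P80^-0.5 = F80^-0.5 + W/(10 Wi)
  = 13.7050/(10·12.0) + 1/√5527 = 0.114208 + 0.013451 = 0.127659
P80 = (1/0.127659)² = 7.8333² = 61.36 µm

P80 = 61.4 µm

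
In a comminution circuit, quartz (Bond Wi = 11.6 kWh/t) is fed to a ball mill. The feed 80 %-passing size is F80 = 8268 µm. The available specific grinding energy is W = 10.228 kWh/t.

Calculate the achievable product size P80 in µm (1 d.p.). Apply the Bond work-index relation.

W = 10·Wi·(P80^(-½) − F80^(-½))
⇒ 1/√P80 = W/(10 Wi) + 1/√F80
  = 10.2280/(10·11.6) + 1/√8268 = 0.088172 + 0.010998 = 0.099170
P80 = (1/0.099170)² = 10.0837² = 101.68 µm

P80 = 101.7 µm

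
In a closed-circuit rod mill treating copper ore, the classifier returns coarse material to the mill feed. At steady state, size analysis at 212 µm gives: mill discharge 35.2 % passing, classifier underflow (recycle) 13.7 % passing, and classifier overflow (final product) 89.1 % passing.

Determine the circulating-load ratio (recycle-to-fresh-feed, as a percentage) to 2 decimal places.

Two-product formula at 212 µm:
(1+r)·d = r·u + o ⇒ r = (o−d)/(d−u)
r = (89.1 − 35.2)/(35.2 − 13.7) = 53.9/21.5 = 2.5070
CL = 100·r = 250.70 %

CL = 250.70 %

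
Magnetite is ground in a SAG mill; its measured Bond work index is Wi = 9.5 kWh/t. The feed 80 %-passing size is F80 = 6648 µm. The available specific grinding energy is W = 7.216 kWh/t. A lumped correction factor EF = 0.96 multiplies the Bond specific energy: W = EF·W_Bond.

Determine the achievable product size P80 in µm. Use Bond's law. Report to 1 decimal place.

Bond: W = 10·Wi·(1/√P80 − 1/√F80)
W_Bond = W / EF = 7.216 / 0.96 = 7.5167 kWh/t
⇒ 1/√P80 = W_Bond/(10·Wi) + 1/√F80
  = 7.5167/(10·9.5) + 1/√6648 = 0.079123 + 0.012265 = 0.091387
P80 = (1/0.091387)² = 10.9424² = 119.74 µm

P80 = 119.7 µm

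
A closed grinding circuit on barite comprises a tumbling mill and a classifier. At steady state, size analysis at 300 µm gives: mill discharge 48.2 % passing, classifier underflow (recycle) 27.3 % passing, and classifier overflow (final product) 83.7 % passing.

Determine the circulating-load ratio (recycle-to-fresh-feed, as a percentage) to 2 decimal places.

Two-product formula at 300 µm:
d + r·d = r·u + o → r(d−u) = o−d
r = (83.7 − 48.2)/(48.2 − 27.3) = 35.5/20.9 = 1.6986
CL = 100·r = 169.86 %

CL = 169.86 %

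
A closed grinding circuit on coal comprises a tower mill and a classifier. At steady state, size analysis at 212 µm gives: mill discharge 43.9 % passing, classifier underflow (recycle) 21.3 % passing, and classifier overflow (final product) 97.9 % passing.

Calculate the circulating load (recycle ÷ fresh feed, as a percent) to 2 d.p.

CL = 238.94 %

Classifier node, passing 212 µm:
d + r·d = r·u + o → r(d−u) = o−d
r = (97.9 − 43.9)/(43.9 − 21.3) = 54.0/22.6 = 2.3894
CL = 100·r = 238.94 %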